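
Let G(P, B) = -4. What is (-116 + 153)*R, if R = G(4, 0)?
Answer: -148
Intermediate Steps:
R = -4
(-116 + 153)*R = (-116 + 153)*(-4) = 37*(-4) = -148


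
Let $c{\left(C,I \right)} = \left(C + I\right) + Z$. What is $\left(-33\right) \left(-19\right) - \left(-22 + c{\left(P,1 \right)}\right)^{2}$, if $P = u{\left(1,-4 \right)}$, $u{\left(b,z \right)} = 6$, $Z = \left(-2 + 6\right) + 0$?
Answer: $506$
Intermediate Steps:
$Z = 4$ ($Z = 4 + 0 = 4$)
$P = 6$
$c{\left(C,I \right)} = 4 + C + I$ ($c{\left(C,I \right)} = \left(C + I\right) + 4 = 4 + C + I$)
$\left(-33\right) \left(-19\right) - \left(-22 + c{\left(P,1 \right)}\right)^{2} = \left(-33\right) \left(-19\right) - \left(-22 + \left(4 + 6 + 1\right)\right)^{2} = 627 - \left(-22 + 11\right)^{2} = 627 - \left(-11\right)^{2} = 627 - 121 = 506$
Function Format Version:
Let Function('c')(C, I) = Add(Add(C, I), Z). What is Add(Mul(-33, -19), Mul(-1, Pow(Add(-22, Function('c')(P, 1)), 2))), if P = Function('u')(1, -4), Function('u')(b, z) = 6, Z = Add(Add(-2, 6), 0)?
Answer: 506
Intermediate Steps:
Z = 4 (Z = Add(4, 0) = 4)
P = 6
Function('c')(C, I) = Add(4, C, I) (Function('c')(C, I) = Add(Add(C, I), 4) = Add(4, C, I))
Add(Mul(-33, -19), Mul(-1, Pow(Add(-22, Function('c')(P, 1)), 2))) = Add(Mul(-33, -19), Mul(-1, Pow(Add(-22, Add(4, 6, 1)), 2))) = Add(627, Mul(-1, Pow(Add(-22, 11), 2))) = Add(627, Mul(-1, Pow(-11, 2))) = Add(627, Mul(-1, 121)) = Add(627, -121) = 506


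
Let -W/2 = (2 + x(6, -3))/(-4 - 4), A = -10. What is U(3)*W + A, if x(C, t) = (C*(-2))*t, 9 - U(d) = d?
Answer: 47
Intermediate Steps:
U(d) = 9 - d
x(C, t) = -2*C*t (x(C, t) = (-2*C)*t = -2*C*t)
W = 19/2 (W = -2*(2 - 2*6*(-3))/(-4 - 4) = -2*(2 + 36)/(-8) = -76*(-1)/8 = -2*(-19/4) = 19/2 ≈ 9.5000)
U(3)*W + A = (9 - 1*3)*(19/2) - 10 = (9 - 3)*(19/2) - 10 = 6*(19/2) - 10 = 57 - 10 = 47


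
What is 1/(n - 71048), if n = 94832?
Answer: 1/23784 ≈ 4.2045e-5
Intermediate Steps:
1/(n - 71048) = 1/(94832 - 71048) = 1/23784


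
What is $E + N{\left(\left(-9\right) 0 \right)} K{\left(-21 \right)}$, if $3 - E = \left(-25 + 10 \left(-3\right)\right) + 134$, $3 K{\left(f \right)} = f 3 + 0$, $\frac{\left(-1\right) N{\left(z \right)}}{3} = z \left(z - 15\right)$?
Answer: $-76$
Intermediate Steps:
$N{\left(z \right)} = - 3 z \left(-15 + z\right)$ ($N{\left(z \right)} = - 3 z \left(z - 15\right) = - 3 z \left(-15 + z\right)$)
$K{\left(f \right)} = f$ ($K{\left(f \right)} = \frac{f 3 + 0}{3} = \frac{3 f + 0}{3} = \frac{3 f}{3} = f$)
$E = -76$ ($E = 3 - \left(\left(-25 + 10 \left(-3\right)\right) + 134\right) = 3 - \left(\left(-25 - 30\right) + 134\right) = 3 - \left(-55 + 134\right) = 3 - 79 = -76$)
$E + N{\left(\left(-9\right) 0 \right)} K{\left(-21 \right)} = -76 + 3 \left(\left(-9\right) 0\right) \left(15 - \left(-9\right) 0\right) \left(-21\right) = -76 + 3 \cdot 0 \left(15 - 0\right) \left(-21\right) = -76 + 3 \cdot 0 \left(15 + 0\right) \left(-21\right) = -76 + 3 \cdot 0 \cdot 15 \left(-21\right) = -76 + 0 \left(-21\right) = -76 + 0 = -76$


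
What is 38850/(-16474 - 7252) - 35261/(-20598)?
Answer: 18185093/244354074 ≈ 0.074421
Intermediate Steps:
38850/(-16474 - 7252) - 35261/(-20598) = 38850/(-23726) - 35261*(-1/20598) = 38850*(-1/23726) + 35261/20598 = -19425/11863 + 35261/20598 = 18185093/244354074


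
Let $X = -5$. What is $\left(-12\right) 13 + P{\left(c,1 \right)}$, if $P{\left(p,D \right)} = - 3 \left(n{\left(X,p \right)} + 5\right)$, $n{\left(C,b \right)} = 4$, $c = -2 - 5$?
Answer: $-183$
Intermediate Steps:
$c = -7$ ($c = -2 - 5 = -7$)
$P{\left(p,D \right)} = -27$ ($P{\left(p,D \right)} = - 3 \left(4 + 5\right) = \left(-3\right) 9 = -27$)
$\left(-12\right) 13 + P{\left(c,1 \right)} = \left(-12\right) 13 - 27 = -156 - 27 = -183$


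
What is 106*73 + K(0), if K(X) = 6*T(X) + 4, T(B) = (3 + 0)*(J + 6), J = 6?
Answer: 7958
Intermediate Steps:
T(B) = 36 (T(B) = (3 + 0)*(6 + 6) = 3*12 = 36)
K(X) = 220 (K(X) = 6*36 + 4 = 216 + 4 = 220)
106*73 + K(0) = 106*73 + 220 = 7738 + 220 = 7958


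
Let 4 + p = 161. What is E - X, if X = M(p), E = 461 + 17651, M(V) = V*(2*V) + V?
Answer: -31343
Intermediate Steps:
p = 157 (p = -4 + 161 = 157)
M(V) = V + 2*V² (M(V) = 2*V² + V = V + 2*V²)
E = 18112
X = 49455 (X = 157*(1 + 2*157) = 157*(1 + 314) = 157*315 = 49455)
E - X = 18112 - 1*49455 = 18112 - 49455 = -31343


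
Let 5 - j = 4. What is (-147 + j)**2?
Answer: 21316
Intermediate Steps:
j = 1 (j = 5 - 1*4 = 5 - 4 = 1)
(-147 + j)**2 = (-147 + 1)**2 = (-146)**2 = 21316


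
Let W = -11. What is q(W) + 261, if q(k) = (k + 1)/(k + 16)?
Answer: 259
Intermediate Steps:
q(k) = (1 + k)/(16 + k)
q(W) + 261 = (1 - 11)/(16 - 11) + 261 = -10/5 + 261 = (⅕)*(-10) + 261 = -2 + 261 = 259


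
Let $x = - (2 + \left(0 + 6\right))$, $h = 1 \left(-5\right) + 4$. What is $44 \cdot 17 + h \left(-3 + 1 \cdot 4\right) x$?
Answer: $756$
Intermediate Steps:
$h = -1$ ($h = -5 + 4 = -1$)
$x = -8$ ($x = - (2 + 6) = \left(-1\right) 8 = -8$)
$44 \cdot 17 + h \left(-3 + 1 \cdot 4\right) x = 44 \cdot 17 + - (-3 + 1 \cdot 4) \left(-8\right) = 748 + - (-3 + 4) \left(-8\right) = 748 + \left(-1\right) 1 \left(-8\right) = 748 - -8 = 748 + 8 = 756$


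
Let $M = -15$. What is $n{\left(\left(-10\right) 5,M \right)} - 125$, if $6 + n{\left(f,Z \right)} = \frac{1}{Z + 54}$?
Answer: $- \frac{5108}{39} \approx -130.97$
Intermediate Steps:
$n{\left(f,Z \right)} = -6 + \frac{1}{54 + Z}$ ($n{\left(f,Z \right)} = -6 + \frac{1}{Z + 54} = -6 + \frac{1}{54 + Z}$)
$n{\left(\left(-10\right) 5,M \right)} - 125 = \frac{-323 - -90}{54 - 15} - 125 = \frac{-323 + 90}{39} - 125 = \frac{1}{39} \left(-233\right) - 125 = - \frac{233}{39} - 125 = - \frac{5108}{39}$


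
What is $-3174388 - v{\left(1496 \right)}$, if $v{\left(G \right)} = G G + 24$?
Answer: $-5412428$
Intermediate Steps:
$v{\left(G \right)} = 24 + G^{2}$ ($v{\left(G \right)} = G^{2} + 24 = 24 + G^{2}$)
$-3174388 - v{\left(1496 \right)} = -3174388 - \left(24 + 1496^{2}\right) = -3174388 - \left(24 + 2238016\right) = -3174388 - 2238040 = -5412428$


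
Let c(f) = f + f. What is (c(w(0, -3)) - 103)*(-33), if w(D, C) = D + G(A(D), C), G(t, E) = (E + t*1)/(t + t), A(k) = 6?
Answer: 6765/2 ≈ 3382.5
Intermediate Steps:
G(t, E) = (E + t)/(2*t) (G(t, E) = (E + t)/((2*t)) = (E + t)*(1/(2*t)) = (E + t)/(2*t))
w(D, C) = ½ + D + C/12 (w(D, C) = D + (½)*(C + 6)/6 = D + (½)*(⅙)*(6 + C) = D + (½ + C/12) = ½ + D + C/12)
c(f) = 2*f
(c(w(0, -3)) - 103)*(-33) = (2*(½ + 0 + (1/12)*(-3)) - 103)*(-33) = (2*(½ + 0 - ¼) - 103)*(-33) = (2*(¼) - 103)*(-33) = (½ - 103)*(-33) = -205/2*(-33) = 6765/2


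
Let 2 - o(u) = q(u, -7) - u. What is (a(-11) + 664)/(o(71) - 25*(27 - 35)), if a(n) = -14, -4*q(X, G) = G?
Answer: 520/217 ≈ 2.3963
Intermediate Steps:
q(X, G) = -G/4
o(u) = ¼ + u (o(u) = 2 - (-¼*(-7) - u) = 2 - (7/4 - u) = 2 + (-7/4 + u) = ¼ + u)
(a(-11) + 664)/(o(71) - 25*(27 - 35)) = (-14 + 664)/((¼ + 71) - 25*(27 - 35)) = 650/(285/4 - 25*(-8)) = 650/(285/4 + 200) = 650/(1085/4) = 650*(4/1085) = 520/217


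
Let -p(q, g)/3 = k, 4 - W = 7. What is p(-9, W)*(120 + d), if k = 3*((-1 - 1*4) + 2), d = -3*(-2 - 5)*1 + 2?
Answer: 3861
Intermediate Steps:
W = -3 (W = 4 - 1*7 = 4 - 7 = -3)
d = 23 (d = -3*(-7)*1 + 2 = 21*1 + 2 = 21 + 2 = 23)
k = -9 (k = 3*((-1 - 4) + 2) = 3*(-5 + 2) = 3*(-3) = -9)
p(q, g) = 27 (p(q, g) = -3*(-9) = 27)
p(-9, W)*(120 + d) = 27*(120 + 23) = 27*143 = 3861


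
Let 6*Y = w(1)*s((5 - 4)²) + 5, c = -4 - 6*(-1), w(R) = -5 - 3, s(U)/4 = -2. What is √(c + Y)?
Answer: 3*√6/2 ≈ 3.6742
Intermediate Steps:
s(U) = -8 (s(U) = 4*(-2) = -8)
w(R) = -8
c = 2 (c = -4 + 6 = 2)
Y = 23/2 (Y = (-8*(-8) + 5)/6 = (64 + 5)/6 = (⅙)*69 = 23/2 ≈ 11.500)
√(c + Y) = √(2 + 23/2) = √(27/2) = 3*√6/2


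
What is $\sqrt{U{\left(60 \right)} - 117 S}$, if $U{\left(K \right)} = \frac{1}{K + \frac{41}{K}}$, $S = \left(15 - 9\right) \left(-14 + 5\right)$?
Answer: $\frac{\sqrt{83757192618}}{3641} \approx 79.486$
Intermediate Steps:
$S = -54$ ($S = 6 \left(-9\right) = -54$)
$\sqrt{U{\left(60 \right)} - 117 S} = \sqrt{\frac{60}{41 + 60^{2}} - -6318} = \sqrt{\frac{60}{41 + 3600} + 6318} = \sqrt{\frac{60}{3641} + 6318} = \sqrt{\frac{23003898}{3641}} = \frac{\sqrt{83757192618}}{3641}$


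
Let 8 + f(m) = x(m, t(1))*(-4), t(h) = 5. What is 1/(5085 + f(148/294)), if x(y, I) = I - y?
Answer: 147/743675 ≈ 0.00019767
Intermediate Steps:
f(m) = -28 + 4*m (f(m) = -8 + (5 - m)*(-4) = -8 + (-20 + 4*m) = -28 + 4*m)
1/(5085 + f(148/294)) = 1/(5085 + (-28 + 4*(148/294))) = 1/(5085 + (-28 + 4*(148*(1/294)))) = 1/(5085 + (-28 + 4*(74/147))) = 1/(5085 + (-28 + 296/147)) = 1/(5085 - 3820/147) = 1/(743675/147) = 147/743675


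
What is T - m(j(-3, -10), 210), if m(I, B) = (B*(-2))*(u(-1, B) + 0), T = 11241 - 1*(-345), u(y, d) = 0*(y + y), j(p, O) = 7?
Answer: 11586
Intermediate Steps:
u(y, d) = 0 (u(y, d) = 0*(2*y) = 0)
T = 11586 (T = 11241 + 345 = 11586)
m(I, B) = 0 (m(I, B) = (B*(-2))*(0 + 0) = -2*B*0 = 0)
T - m(j(-3, -10), 210) = 11586 - 1*0 = 11586 + 0 = 11586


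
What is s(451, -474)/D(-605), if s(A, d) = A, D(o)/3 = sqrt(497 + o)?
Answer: -451*I*sqrt(3)/54 ≈ -14.466*I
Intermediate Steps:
D(o) = 3*sqrt(497 + o)
s(451, -474)/D(-605) = 451/((3*sqrt(497 - 605))) = 451/((3*sqrt(-108))) = 451/((3*(6*I*sqrt(3)))) = 451/((18*I*sqrt(3))) = 451*(-I*sqrt(3)/54) = -451*I*sqrt(3)/54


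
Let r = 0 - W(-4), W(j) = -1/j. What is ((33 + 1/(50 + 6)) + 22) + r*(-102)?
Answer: 4509/56 ≈ 80.518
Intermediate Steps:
r = -1/4 (r = 0 - (-1)/(-4) = 0 - (-1)*(-1)/4 = 0 - 1*1/4 = 0 - 1/4 = -1/4 ≈ -0.25000)
((33 + 1/(50 + 6)) + 22) + r*(-102) = ((33 + 1/(50 + 6)) + 22) - 1/4*(-102) = ((33 + 1/56) + 22) + 51/2 = (1849/56 + 22) + 51/2 = 3081/56 + 51/2 = 4509/56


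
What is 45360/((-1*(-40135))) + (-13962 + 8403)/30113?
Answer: 228563043/241717051 ≈ 0.94558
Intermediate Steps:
45360/((-1*(-40135))) + (-13962 + 8403)/30113 = 45360/40135 - 5559*1/30113 = 45360*(1/40135) - 5559/30113 = 9072/8027 - 5559/30113 = 228563043/241717051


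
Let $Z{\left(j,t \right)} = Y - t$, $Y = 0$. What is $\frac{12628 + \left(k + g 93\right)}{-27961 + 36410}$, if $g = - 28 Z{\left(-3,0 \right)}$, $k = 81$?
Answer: $\frac{179}{119} \approx 1.5042$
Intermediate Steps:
$Z{\left(j,t \right)} = - t$ ($Z{\left(j,t \right)} = 0 - t = - t$)
$g = 0$ ($g = - 28 \left(\left(-1\right) 0\right) = \left(-28\right) 0 = 0$)
$\frac{12628 + \left(k + g 93\right)}{-27961 + 36410} = \frac{12628 + \left(81 + 0 \cdot 93\right)}{-27961 + 36410} = \frac{12628 + \left(81 + 0\right)}{8449} = \left(12628 + 81\right) \frac{1}{8449} = 12709 \cdot \frac{1}{8449} = \frac{179}{119}$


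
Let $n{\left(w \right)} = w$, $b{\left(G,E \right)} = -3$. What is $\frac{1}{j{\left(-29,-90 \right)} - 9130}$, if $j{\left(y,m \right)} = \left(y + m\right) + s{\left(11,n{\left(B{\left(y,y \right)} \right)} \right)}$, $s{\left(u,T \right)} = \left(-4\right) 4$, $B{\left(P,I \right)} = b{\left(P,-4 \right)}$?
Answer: $- \frac{1}{9265} \approx -0.00010793$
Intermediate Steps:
$B{\left(P,I \right)} = -3$
$s{\left(u,T \right)} = -16$
$j{\left(y,m \right)} = -16 + m + y$ ($j{\left(y,m \right)} = \left(y + m\right) - 16 = \left(m + y\right) - 16 = -16 + m + y$)
$\frac{1}{j{\left(-29,-90 \right)} - 9130} = \frac{1}{\left(-16 - 90 - 29\right) - 9130} = \frac{1}{-135 - 9130} = \frac{1}{-9265} = - \frac{1}{9265}$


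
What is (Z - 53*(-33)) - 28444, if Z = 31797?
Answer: 5102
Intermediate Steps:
(Z - 53*(-33)) - 28444 = (31797 - 53*(-33)) - 28444 = (31797 + 1749) - 28444 = 33546 - 28444 = 5102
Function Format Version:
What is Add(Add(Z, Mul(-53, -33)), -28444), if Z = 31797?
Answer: 5102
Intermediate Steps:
Add(Add(Z, Mul(-53, -33)), -28444) = Add(Add(31797, Mul(-53, -33)), -28444) = Add(Add(31797, 1749), -28444) = Add(33546, -28444) = 5102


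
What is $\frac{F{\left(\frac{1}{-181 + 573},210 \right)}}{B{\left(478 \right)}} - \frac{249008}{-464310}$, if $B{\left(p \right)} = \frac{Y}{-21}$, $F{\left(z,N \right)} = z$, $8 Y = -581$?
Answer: $\frac{72436319}{134882055} \approx 0.53703$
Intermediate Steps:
$Y = - \frac{581}{8}$ ($Y = \frac{1}{8} \left(-581\right) = - \frac{581}{8} \approx -72.625$)
$B{\left(p \right)} = \frac{83}{24}$ ($B{\left(p \right)} = - \frac{581}{8 \left(-21\right)} = \left(- \frac{581}{8}\right) \left(- \frac{1}{21}\right) = \frac{83}{24}$)
$\frac{F{\left(\frac{1}{-181 + 573},210 \right)}}{B{\left(478 \right)}} - \frac{249008}{-464310} = \frac{1}{\left(-181 + 573\right) \frac{83}{24}} - \frac{249008}{-464310} = \frac{1}{392} \cdot \frac{24}{83} - - \frac{124504}{232155} = \frac{1}{392} \cdot \frac{24}{83} + \frac{124504}{232155} = \frac{3}{4067} + \frac{124504}{232155} = \frac{72436319}{134882055}$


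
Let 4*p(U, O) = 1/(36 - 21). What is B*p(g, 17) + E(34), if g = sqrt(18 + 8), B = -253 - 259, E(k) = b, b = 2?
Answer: -98/15 ≈ -6.5333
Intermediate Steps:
E(k) = 2
B = -512
g = sqrt(26) ≈ 5.0990
p(U, O) = 1/60 (p(U, O) = 1/(4*(36 - 21)) = (1/4)/15 = (1/4)*(1/15) = 1/60)
B*p(g, 17) + E(34) = -512*1/60 + 2 = -128/15 + 2 = -98/15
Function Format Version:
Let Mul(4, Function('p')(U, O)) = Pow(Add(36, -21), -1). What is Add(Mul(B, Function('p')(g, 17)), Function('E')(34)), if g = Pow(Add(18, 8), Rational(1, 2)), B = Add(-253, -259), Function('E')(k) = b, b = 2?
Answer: Rational(-98, 15) ≈ -6.5333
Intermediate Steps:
Function('E')(k) = 2
B = -512
g = Pow(26, Rational(1, 2)) ≈ 5.0990
Function('p')(U, O) = Rational(1, 60) (Function('p')(U, O) = Mul(Rational(1, 4), Pow(Add(36, -21), -1)) = Mul(Rational(1, 4), Pow(15, -1)) = Mul(Rational(1, 4), Rational(1, 15)) = Rational(1, 60))
Add(Mul(B, Function('p')(g, 17)), Function('E')(34)) = Add(Mul(-512, Rational(1, 60)), 2) = Add(Rational(-128, 15), 2) = Rational(-98, 15)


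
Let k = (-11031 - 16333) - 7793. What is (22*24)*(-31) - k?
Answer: 18789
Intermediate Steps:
k = -35157 (k = -27364 - 7793 = -35157)
(22*24)*(-31) - k = (22*24)*(-31) - 1*(-35157) = 528*(-31) + 35157 = -16368 + 35157 = 18789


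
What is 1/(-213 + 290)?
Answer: 1/77 ≈ 0.012987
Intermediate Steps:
1/(-213 + 290) = 1/77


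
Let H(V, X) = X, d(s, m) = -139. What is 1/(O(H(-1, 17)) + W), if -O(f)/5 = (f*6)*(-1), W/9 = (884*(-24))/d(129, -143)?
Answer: 139/261834 ≈ 0.00053087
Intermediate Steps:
W = 190944/139 (W = 9*((884*(-24))/(-139)) = 9*(-21216*(-1/139)) = 9*(21216/139) = 190944/139 ≈ 1373.7)
O(f) = 30*f (O(f) = -5*f*6*(-1) = -5*6*f*(-1) = -(-30)*f = 30*f)
1/(O(H(-1, 17)) + W) = 1/(30*17 + 190944/139) = 1/(510 + 190944/139) = 1/(261834/139) = 139/261834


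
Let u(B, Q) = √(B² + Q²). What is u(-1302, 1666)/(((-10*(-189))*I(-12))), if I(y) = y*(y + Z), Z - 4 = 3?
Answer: √22810/8100 ≈ 0.018646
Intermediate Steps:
Z = 7 (Z = 4 + 3 = 7)
I(y) = y*(7 + y) (I(y) = y*(y + 7) = y*(7 + y))
u(-1302, 1666)/(((-10*(-189))*I(-12))) = √((-1302)² + 1666²)/(((-10*(-189))*(-12*(7 - 12)))) = √(1695204 + 2775556)/((1890*(-12*(-5)))) = √4470760/((1890*60)) = (14*√22810)/113400 = (14*√22810)*(1/113400) = √22810/8100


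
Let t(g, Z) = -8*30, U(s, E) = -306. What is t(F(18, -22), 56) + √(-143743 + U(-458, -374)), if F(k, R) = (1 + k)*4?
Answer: -240 + I*√144049 ≈ -240.0 + 379.54*I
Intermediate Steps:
F(k, R) = 4 + 4*k
t(g, Z) = -240
t(F(18, -22), 56) + √(-143743 + U(-458, -374)) = -240 + √(-143743 - 306) = -240 + √(-144049) = -240 + I*√144049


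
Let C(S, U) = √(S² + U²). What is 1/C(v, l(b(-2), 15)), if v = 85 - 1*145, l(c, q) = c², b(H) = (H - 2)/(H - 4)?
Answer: 9*√18226/72904 ≈ 0.016666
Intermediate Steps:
b(H) = (-2 + H)/(-4 + H)
v = -60 (v = 85 - 145 = -60)
1/C(v, l(b(-2), 15)) = 1/(√((-60)² + (((-2 - 2)/(-4 - 2))²)²)) = 1/(√(3600 + ((-4/(-6))²)²)) = 1/(√(3600 + ((-⅙*(-4))²)²)) = 1/(√(3600 + ((⅔)²)²)) = 1/(√(3600 + (4/9)²)) = 1/(√(3600 + 16/81)) = 1/(√(291616/81)) = 1/(4*√18226/9) = 9*√18226/72904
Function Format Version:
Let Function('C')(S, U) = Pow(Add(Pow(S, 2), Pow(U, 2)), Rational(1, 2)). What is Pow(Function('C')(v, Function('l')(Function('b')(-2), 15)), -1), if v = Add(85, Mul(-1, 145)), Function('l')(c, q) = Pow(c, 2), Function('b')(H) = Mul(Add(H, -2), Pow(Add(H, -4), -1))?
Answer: Mul(Rational(9, 72904), Pow(18226, Rational(1, 2))) ≈ 0.016666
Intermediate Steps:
Function('b')(H) = Mul(Pow(Add(-4, H), -1), Add(-2, H)) (Function('b')(H) = Mul(Add(-2, H), Pow(Add(-4, H), -1)) = Mul(Pow(Add(-4, H), -1), Add(-2, H)))
v = -60 (v = Add(85, -145) = -60)
Pow(Function('C')(v, Function('l')(Function('b')(-2), 15)), -1) = Pow(Pow(Add(Pow(-60, 2), Pow(Pow(Mul(Pow(Add(-4, -2), -1), Add(-2, -2)), 2), 2)), Rational(1, 2)), -1) = Pow(Pow(Add(3600, Pow(Pow(Mul(Pow(-6, -1), -4), 2), 2)), Rational(1, 2)), -1) = Pow(Pow(Add(3600, Pow(Pow(Mul(Rational(-1, 6), -4), 2), 2)), Rational(1, 2)), -1) = Pow(Pow(Add(3600, Pow(Pow(Rational(2, 3), 2), 2)), Rational(1, 2)), -1) = Pow(Pow(Add(3600, Pow(Rational(4, 9), 2)), Rational(1, 2)), -1) = Pow(Pow(Add(3600, Rational(16, 81)), Rational(1, 2)), -1) = Pow(Pow(Rational(291616, 81), Rational(1, 2)), -1) = Pow(Mul(Rational(4, 9), Pow(18226, Rational(1, 2))), -1) = Mul(Rational(9, 72904), Pow(18226, Rational(1, 2)))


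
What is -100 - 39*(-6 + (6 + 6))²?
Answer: -1504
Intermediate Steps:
-100 - 39*(-6 + (6 + 6))² = -100 - 39*(-6 + 12)² = -100 - 39*6² = -100 - 39*36 = -100 - 1404 = -1504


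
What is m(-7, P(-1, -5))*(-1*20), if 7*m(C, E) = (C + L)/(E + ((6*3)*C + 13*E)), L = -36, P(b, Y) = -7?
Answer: -215/392 ≈ -0.54847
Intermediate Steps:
m(C, E) = (-36 + C)/(7*(14*E + 18*C)) (m(C, E) = ((C - 36)/(E + ((6*3)*C + 13*E)))/7 = ((-36 + C)/(E + (18*C + 13*E)))/7 = ((-36 + C)/(E + (13*E + 18*C)))/7 = ((-36 + C)/(14*E + 18*C))/7 = (-36 + C)/(7*(14*E + 18*C)))
m(-7, P(-1, -5))*(-1*20) = ((-36 - 7)/(14*(7*(-7) + 9*(-7))))*(-1*20) = ((1/14)*(-43)/(-49 - 63))*(-20) = ((1/14)*(-43)/(-112))*(-20) = ((1/14)*(-1/112)*(-43))*(-20) = (43/1568)*(-20) = -215/392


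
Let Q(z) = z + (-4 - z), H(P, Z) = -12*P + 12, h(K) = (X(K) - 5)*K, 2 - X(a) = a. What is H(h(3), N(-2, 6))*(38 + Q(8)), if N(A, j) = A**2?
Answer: 7752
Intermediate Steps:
X(a) = 2 - a
h(K) = K*(-3 - K) (h(K) = ((2 - K) - 5)*K = (-3 - K)*K = K*(-3 - K))
H(P, Z) = 12 - 12*P
Q(z) = -4
H(h(3), N(-2, 6))*(38 + Q(8)) = (12 - (-12)*3*(3 + 3))*(38 - 4) = (12 - (-12)*3*6)*34 = (12 - 12*(-18))*34 = (12 + 216)*34 = 228*34 = 7752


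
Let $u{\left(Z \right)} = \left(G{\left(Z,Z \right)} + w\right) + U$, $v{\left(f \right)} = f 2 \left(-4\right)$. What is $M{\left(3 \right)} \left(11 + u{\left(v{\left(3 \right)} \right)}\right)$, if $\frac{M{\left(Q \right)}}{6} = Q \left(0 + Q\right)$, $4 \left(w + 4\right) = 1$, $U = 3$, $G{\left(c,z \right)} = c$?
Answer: $- \frac{1485}{2} \approx -742.5$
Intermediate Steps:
$w = - \frac{15}{4}$ ($w = -4 + \frac{1}{4} \cdot 1 = -4 + \frac{1}{4} = - \frac{15}{4} \approx -3.75$)
$v{\left(f \right)} = - 8 f$ ($v{\left(f \right)} = 2 f \left(-4\right) = - 8 f$)
$M{\left(Q \right)} = 6 Q^{2}$ ($M{\left(Q \right)} = 6 Q \left(0 + Q\right) = 6 Q Q = 6 Q^{2}$)
$u{\left(Z \right)} = - \frac{3}{4} + Z$ ($u{\left(Z \right)} = \left(Z - \frac{15}{4}\right) + 3 = \left(- \frac{15}{4} + Z\right) + 3 = - \frac{3}{4} + Z$)
$M{\left(3 \right)} \left(11 + u{\left(v{\left(3 \right)} \right)}\right) = 6 \cdot 3^{2} \left(11 - \frac{99}{4}\right) = 6 \cdot 9 \left(11 - \frac{99}{4}\right) = 54 \left(11 - \frac{99}{4}\right) = 54 \left(- \frac{55}{4}\right) = - \frac{1485}{2}$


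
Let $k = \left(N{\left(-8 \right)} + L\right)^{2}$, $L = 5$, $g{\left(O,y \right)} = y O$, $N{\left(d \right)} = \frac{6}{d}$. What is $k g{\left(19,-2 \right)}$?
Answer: $- \frac{5491}{8} \approx -686.38$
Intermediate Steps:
$g{\left(O,y \right)} = O y$
$k = \frac{289}{16}$ ($k = \left(\frac{6}{-8} + 5\right)^{2} = \left(6 \left(- \frac{1}{8}\right) + 5\right)^{2} = \left(- \frac{3}{4} + 5\right)^{2} = \left(\frac{17}{4}\right)^{2} = \frac{289}{16} \approx 18.063$)
$k g{\left(19,-2 \right)} = \frac{289 \cdot 19 \left(-2\right)}{16} = \frac{289}{16} \left(-38\right) = - \frac{5491}{8}$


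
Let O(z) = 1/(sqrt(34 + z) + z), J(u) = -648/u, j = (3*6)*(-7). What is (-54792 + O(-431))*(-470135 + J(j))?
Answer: 33567171647766403/1303106 + 3290909*I*sqrt(397)/1303106 ≈ 2.5759e+10 + 50.319*I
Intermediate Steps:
j = -126 (j = 18*(-7) = -126)
O(z) = 1/(z + sqrt(34 + z))
(-54792 + O(-431))*(-470135 + J(j)) = (-54792 + 1/(-431 + sqrt(34 - 431)))*(-470135 - 648/(-126)) = (-54792 + 1/(-431 + sqrt(-397)))*(-470135 - 648*(-1/126)) = (-54792 + 1/(-431 + I*sqrt(397)))*(-470135 + 36/7) = (-54792 + 1/(-431 + I*sqrt(397)))*(-3290909/7) = 180315485928/7 - 3290909/(7*(-431 + I*sqrt(397)))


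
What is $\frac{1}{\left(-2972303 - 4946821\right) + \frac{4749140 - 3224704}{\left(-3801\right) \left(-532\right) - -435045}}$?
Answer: $- \frac{2457177}{19458687828512} \approx -1.2628 \cdot 10^{-7}$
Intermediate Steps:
$\frac{1}{\left(-2972303 - 4946821\right) + \frac{4749140 - 3224704}{\left(-3801\right) \left(-532\right) - -435045}} = \frac{1}{\left(-2972303 - 4946821\right) + \frac{1524436}{2022132 + \left(-1409135 + 1844180\right)}} = \frac{1}{-7919124 + \frac{1524436}{2022132 + 435045}} = \frac{1}{-7919124 + \frac{1524436}{2457177}} = \frac{1}{- \frac{19458687828512}{2457177}} = - \frac{2457177}{19458687828512}$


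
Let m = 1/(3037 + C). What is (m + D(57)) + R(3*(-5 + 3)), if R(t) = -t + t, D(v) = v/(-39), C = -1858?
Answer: -22388/15327 ≈ -1.4607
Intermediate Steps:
D(v) = -v/39 (D(v) = v*(-1/39) = -v/39)
R(t) = 0
m = 1/1179 (m = 1/(3037 - 1858) = 1/1179 ≈ 0.00084818)
(m + D(57)) + R(3*(-5 + 3)) = (1/1179 - 1/39*57) + 0 = (1/1179 - 19/13) + 0 = -22388/15327 + 0 = -22388/15327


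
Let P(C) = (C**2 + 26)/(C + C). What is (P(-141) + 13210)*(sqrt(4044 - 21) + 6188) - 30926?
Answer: 11459877856/141 + 3705313*sqrt(447)/94 ≈ 8.2109e+7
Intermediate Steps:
P(C) = (26 + C**2)/(2*C) (P(C) = (26 + C**2)/((2*C)) = (26 + C**2)*(1/(2*C)) = (26 + C**2)/(2*C))
(P(-141) + 13210)*(sqrt(4044 - 21) + 6188) - 30926 = (((1/2)*(-141) + 13/(-141)) + 13210)*(sqrt(4044 - 21) + 6188) - 30926 = ((-141/2 + 13*(-1/141)) + 13210)*(sqrt(4023) + 6188) - 30926 = ((-141/2 - 13/141) + 13210)*(3*sqrt(447) + 6188) - 30926 = (-19907/282 + 13210)*(6188 + 3*sqrt(447)) - 30926 = 3705313*(6188 + 3*sqrt(447))/282 - 30926 = (11464238422/141 + 3705313*sqrt(447)/94) - 30926 = 11459877856/141 + 3705313*sqrt(447)/94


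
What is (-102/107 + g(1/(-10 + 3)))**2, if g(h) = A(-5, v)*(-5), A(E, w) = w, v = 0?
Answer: 10404/11449 ≈ 0.90873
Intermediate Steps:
g(h) = 0 (g(h) = 0*(-5) = 0)
(-102/107 + g(1/(-10 + 3)))**2 = (-102/107 + 0)**2 = (-102/107)**2 = 10404/11449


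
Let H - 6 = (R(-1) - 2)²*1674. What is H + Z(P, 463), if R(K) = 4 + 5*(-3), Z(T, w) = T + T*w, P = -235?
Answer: 173872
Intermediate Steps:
R(K) = -11 (R(K) = 4 - 15 = -11)
H = 282912 (H = 6 + (-11 - 2)²*1674 = 6 + (-13)²*1674 = 6 + 169*1674 = 6 + 282906 = 282912)
H + Z(P, 463) = 282912 - 235*(1 + 463) = 282912 - 235*464 = 282912 - 109040 = 173872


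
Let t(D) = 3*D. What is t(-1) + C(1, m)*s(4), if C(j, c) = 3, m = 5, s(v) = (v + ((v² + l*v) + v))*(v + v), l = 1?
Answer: 669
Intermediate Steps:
s(v) = 2*v*(v² + 3*v) (s(v) = (v + ((v² + 1*v) + v))*(v + v) = (v + ((v² + v) + v))*(2*v) = (v + ((v + v²) + v))*(2*v) = (v + (v² + 2*v))*(2*v) = (v² + 3*v)*(2*v) = 2*v*(v² + 3*v))
t(-1) + C(1, m)*s(4) = 3*(-1) + 3*(2*4²*(3 + 4)) = -3 + 3*(2*16*7) = -3 + 3*224 = -3 + 672 = 669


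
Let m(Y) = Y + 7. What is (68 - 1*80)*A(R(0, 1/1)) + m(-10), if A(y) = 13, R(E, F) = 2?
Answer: -159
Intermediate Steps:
m(Y) = 7 + Y
(68 - 1*80)*A(R(0, 1/1)) + m(-10) = (68 - 1*80)*13 + (7 - 10) = (68 - 80)*13 - 3 = -12*13 - 3 = -156 - 3 = -159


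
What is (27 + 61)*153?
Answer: 13464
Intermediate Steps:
(27 + 61)*153 = 88*153 = 13464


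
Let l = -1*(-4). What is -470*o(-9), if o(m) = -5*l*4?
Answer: 37600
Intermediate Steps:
l = 4
o(m) = -80 (o(m) = -5*4*4 = -20*4 = -80)
-470*o(-9) = -470*(-80) = 37600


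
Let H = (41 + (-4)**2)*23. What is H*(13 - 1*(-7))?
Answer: 26220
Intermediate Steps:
H = 1311 (H = (41 + 16)*23 = 57*23 = 1311)
H*(13 - 1*(-7)) = 1311*(13 - 1*(-7)) = 1311*(13 + 7) = 1311*20 = 26220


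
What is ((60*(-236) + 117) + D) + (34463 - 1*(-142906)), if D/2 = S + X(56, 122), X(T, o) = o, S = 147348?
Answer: 458266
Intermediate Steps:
D = 294940 (D = 2*(147348 + 122) = 2*147470 = 294940)
((60*(-236) + 117) + D) + (34463 - 1*(-142906)) = ((60*(-236) + 117) + 294940) + (34463 - 1*(-142906)) = ((-14160 + 117) + 294940) + (34463 + 142906) = (-14043 + 294940) + 177369 = 280897 + 177369 = 458266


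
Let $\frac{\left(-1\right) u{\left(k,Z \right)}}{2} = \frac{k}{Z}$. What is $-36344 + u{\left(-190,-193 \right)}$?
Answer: $- \frac{7014772}{193} \approx -36346.0$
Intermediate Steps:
$u{\left(k,Z \right)} = - \frac{2 k}{Z}$ ($u{\left(k,Z \right)} = - 2 \frac{k}{Z} = - \frac{2 k}{Z}$)
$-36344 + u{\left(-190,-193 \right)} = -36344 - - \frac{380}{-193} = -36344 - \left(-380\right) \left(- \frac{1}{193}\right) = -36344 - \frac{380}{193} = - \frac{7014772}{193}$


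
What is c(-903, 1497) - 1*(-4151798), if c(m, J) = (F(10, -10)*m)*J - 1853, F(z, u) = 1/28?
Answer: 16406667/4 ≈ 4.1017e+6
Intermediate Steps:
F(z, u) = 1/28
c(m, J) = -1853 + J*m/28 (c(m, J) = (m/28)*J - 1853 = J*m/28 - 1853 = -1853 + J*m/28)
c(-903, 1497) - 1*(-4151798) = (-1853 + (1/28)*1497*(-903)) - 1*(-4151798) = (-1853 - 193113/4) + 4151798 = -200525/4 + 4151798 = 16406667/4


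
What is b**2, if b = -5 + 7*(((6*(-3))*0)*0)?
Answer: 25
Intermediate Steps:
b = -5 (b = -5 + 7*(-18*0*0) = -5 + 7*(0*0) = -5 + 7*0 = -5 + 0 = -5)
b**2 = (-5)**2 = 25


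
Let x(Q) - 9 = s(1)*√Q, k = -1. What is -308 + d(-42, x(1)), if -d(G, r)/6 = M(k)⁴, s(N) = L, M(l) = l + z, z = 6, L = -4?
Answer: -4058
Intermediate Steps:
M(l) = 6 + l (M(l) = l + 6 = 6 + l)
s(N) = -4
x(Q) = 9 - 4*√Q
d(G, r) = -3750 (d(G, r) = -6*(6 - 1)⁴ = -6*5⁴ = -6*625 = -3750)
-308 + d(-42, x(1)) = -308 - 3750 = -4058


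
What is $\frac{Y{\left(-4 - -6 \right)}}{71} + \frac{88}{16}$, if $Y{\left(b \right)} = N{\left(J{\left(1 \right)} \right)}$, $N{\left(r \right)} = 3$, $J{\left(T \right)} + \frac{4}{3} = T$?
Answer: $\frac{787}{142} \approx 5.5423$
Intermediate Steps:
$J{\left(T \right)} = - \frac{4}{3} + T$
$Y{\left(b \right)} = 3$
$\frac{Y{\left(-4 - -6 \right)}}{71} + \frac{88}{16} = \frac{3}{71} + \frac{88}{16} = 3 \cdot \frac{1}{71} + 88 \cdot \frac{1}{16} = \frac{3}{71} + \frac{11}{2} = \frac{787}{142}$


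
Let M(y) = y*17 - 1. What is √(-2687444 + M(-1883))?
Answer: 4*I*√169966 ≈ 1649.1*I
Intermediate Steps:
M(y) = -1 + 17*y (M(y) = 17*y - 1 = -1 + 17*y)
√(-2687444 + M(-1883)) = √(-2687444 + (-1 + 17*(-1883))) = √(-2687444 + (-1 - 32011)) = √(-2687444 - 32012) = √(-2719456) = 4*I*√169966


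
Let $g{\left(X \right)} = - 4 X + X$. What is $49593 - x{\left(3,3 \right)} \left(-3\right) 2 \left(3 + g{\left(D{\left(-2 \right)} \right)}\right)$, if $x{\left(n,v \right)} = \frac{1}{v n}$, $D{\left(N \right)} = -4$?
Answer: $49603$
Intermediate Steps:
$g{\left(X \right)} = - 3 X$
$x{\left(n,v \right)} = \frac{1}{n v}$
$49593 - x{\left(3,3 \right)} \left(-3\right) 2 \left(3 + g{\left(D{\left(-2 \right)} \right)}\right) = 49593 - \frac{1}{3 \cdot 3} \left(-3\right) 2 \left(3 - -12\right) = 49593 - \frac{1}{3} \cdot \frac{1}{3} \left(-3\right) 2 \left(3 + 12\right) = 49593 - \frac{1}{9} \left(-3\right) 2 \cdot 15 = 49593 - \left(- \frac{1}{3}\right) 30 = 49593 - -10 = 49593 + 10 = 49603$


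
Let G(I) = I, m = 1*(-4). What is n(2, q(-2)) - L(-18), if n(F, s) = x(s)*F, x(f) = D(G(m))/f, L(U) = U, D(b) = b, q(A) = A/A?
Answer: 10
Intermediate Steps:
m = -4
q(A) = 1
x(f) = -4/f
n(F, s) = -4*F/s (n(F, s) = (-4/s)*F = -4*F/s)
n(2, q(-2)) - L(-18) = -4*2/1 - 1*(-18) = -4*2*1 + 18 = -8 + 18 = 10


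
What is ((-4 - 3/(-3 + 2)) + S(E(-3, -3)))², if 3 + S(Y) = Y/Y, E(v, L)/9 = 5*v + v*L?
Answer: 9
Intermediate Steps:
E(v, L) = 45*v + 9*L*v (E(v, L) = 9*(5*v + v*L) = 9*(5*v + L*v) = 45*v + 9*L*v)
S(Y) = -2 (S(Y) = -3 + Y/Y = -3 + 1 = -2)
((-4 - 3/(-3 + 2)) + S(E(-3, -3)))² = ((-4 - 3/(-3 + 2)) - 2)² = ((-4 - 3/(-1)) - 2)² = ((-4 - 1*(-3)) - 2)² = ((-4 + 3) - 2)² = (-1 - 2)² = (-3)² = 9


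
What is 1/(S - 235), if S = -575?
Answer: -1/810 ≈ -0.0012346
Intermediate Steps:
1/(S - 235) = 1/(-575 - 235) = 1/(-810) = -1/810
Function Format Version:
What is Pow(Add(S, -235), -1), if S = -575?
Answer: Rational(-1, 810) ≈ -0.0012346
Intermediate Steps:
Pow(Add(S, -235), -1) = Pow(Add(-575, -235), -1) = Pow(-810, -1) = Rational(-1, 810)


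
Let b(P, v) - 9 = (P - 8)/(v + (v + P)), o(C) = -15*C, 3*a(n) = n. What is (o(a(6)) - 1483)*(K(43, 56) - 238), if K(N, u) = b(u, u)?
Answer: 2422313/7 ≈ 3.4604e+5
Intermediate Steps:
a(n) = n/3
b(P, v) = 9 + (-8 + P)/(P + 2*v) (b(P, v) = 9 + (P - 8)/(v + (v + P)) = 9 + (-8 + P)/(v + (P + v)) = 9 + (-8 + P)/(P + 2*v))
K(N, u) = 2*(-4 + 14*u)/(3*u) (K(N, u) = 2*(-4 + 5*u + 9*u)/(u + 2*u) = 2*(-4 + 14*u)/((3*u)) = 2*(1/(3*u))*(-4 + 14*u) = 2*(-4 + 14*u)/(3*u))
(o(a(6)) - 1483)*(K(43, 56) - 238) = (-5*6 - 1483)*((4/3)*(-2 + 7*56)/56 - 238) = (-15*2 - 1483)*((4/3)*(1/56)*(-2 + 392) - 238) = (-30 - 1483)*((4/3)*(1/56)*390 - 238) = -1513*(65/7 - 238) = -1513*(-1601/7) = 2422313/7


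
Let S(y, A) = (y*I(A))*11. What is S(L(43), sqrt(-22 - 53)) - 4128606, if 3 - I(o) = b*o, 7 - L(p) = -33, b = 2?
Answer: -4127286 - 4400*I*sqrt(3) ≈ -4.1273e+6 - 7621.0*I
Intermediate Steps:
L(p) = 40 (L(p) = 7 - 1*(-33) = 7 + 33 = 40)
I(o) = 3 - 2*o
S(y, A) = 11*y*(3 - 2*A) (S(y, A) = (y*(3 - 2*A))*11 = 11*y*(3 - 2*A))
S(L(43), sqrt(-22 - 53)) - 4128606 = 11*40*(3 - 2*sqrt(-22 - 53)) - 4128606 = 11*40*(3 - 10*I*sqrt(3)) - 4128606 = (1320 - 4400*I*sqrt(3)) - 4128606 = -4127286 - 4400*I*sqrt(3)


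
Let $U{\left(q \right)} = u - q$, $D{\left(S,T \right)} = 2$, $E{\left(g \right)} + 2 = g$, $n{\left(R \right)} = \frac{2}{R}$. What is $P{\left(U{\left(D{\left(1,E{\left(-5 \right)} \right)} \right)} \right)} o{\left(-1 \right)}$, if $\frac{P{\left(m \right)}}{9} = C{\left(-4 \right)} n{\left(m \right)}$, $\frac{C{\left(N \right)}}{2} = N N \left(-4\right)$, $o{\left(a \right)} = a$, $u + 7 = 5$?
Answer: $-576$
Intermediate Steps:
$u = -2$ ($u = -7 + 5 = -2$)
$E{\left(g \right)} = -2 + g$
$C{\left(N \right)} = - 8 N^{2}$ ($C{\left(N \right)} = 2 N N \left(-4\right) = 2 N^{2} \left(-4\right) = 2 \left(- 4 N^{2}\right) = - 8 N^{2}$)
$U{\left(q \right)} = -2 - q$
$P{\left(m \right)} = - \frac{2304}{m}$ ($P{\left(m \right)} = 9 - 8 \left(-4\right)^{2} \frac{2}{m} = 9 \left(-8\right) 16 \frac{2}{m} = 9 \left(- 128 \frac{2}{m}\right) = 9 \left(- \frac{256}{m}\right) = - \frac{2304}{m}$)
$P{\left(U{\left(D{\left(1,E{\left(-5 \right)} \right)} \right)} \right)} o{\left(-1 \right)} = - \frac{2304}{-2 - 2} \left(-1\right) = - \frac{2304}{-4} \left(-1\right) = \left(-2304\right) \left(- \frac{1}{4}\right) \left(-1\right) = 576 \left(-1\right) = -576$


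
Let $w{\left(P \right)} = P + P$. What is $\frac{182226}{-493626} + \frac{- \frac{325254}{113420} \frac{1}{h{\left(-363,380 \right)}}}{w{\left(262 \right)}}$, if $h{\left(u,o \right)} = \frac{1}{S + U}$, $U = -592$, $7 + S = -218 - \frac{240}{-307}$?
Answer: $\frac{3075548905388063}{750543876339880} \approx 4.0978$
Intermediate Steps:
$S = - \frac{68835}{307}$ ($S = -7 - \left(218 + \frac{240}{-307}\right) = -7 - \left(218 + 240 \left(- \frac{1}{307}\right)\right) = -7 - \frac{66686}{307} = - \frac{68835}{307} \approx -224.22$)
$h{\left(u,o \right)} = - \frac{307}{250579}$ ($h{\left(u,o \right)} = \frac{1}{- \frac{68835}{307} - 592} = \frac{1}{- \frac{250579}{307}} = - \frac{307}{250579}$)
$w{\left(P \right)} = 2 P$
$\frac{182226}{-493626} + \frac{- \frac{325254}{113420} \frac{1}{h{\left(-363,380 \right)}}}{w{\left(262 \right)}} = \frac{182226}{-493626} + \frac{- \frac{325254}{113420} \frac{1}{- \frac{307}{250579}}}{2 \cdot 262} = 182226 \left(- \frac{1}{493626}\right) + \frac{\left(-325254\right) \frac{1}{113420} \left(- \frac{250579}{307}\right)}{524} = - \frac{30371}{82271} + \left(- \frac{162627}{56710}\right) \left(- \frac{250579}{307}\right) \frac{1}{524} = - \frac{30371}{82271} + \frac{40750911033}{17409970} \cdot \frac{1}{524} = - \frac{30371}{82271} + \frac{40750911033}{9122824280} = \frac{3075548905388063}{750543876339880}$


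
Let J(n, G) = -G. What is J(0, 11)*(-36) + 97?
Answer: 493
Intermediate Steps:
J(0, 11)*(-36) + 97 = -1*11*(-36) + 97 = -11*(-36) + 97 = 396 + 97 = 493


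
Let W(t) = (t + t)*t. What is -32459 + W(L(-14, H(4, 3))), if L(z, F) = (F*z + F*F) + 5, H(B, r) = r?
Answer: -30891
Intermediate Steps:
L(z, F) = 5 + F**2 + F*z (L(z, F) = (F*z + F**2) + 5 = (F**2 + F*z) + 5 = 5 + F**2 + F*z)
W(t) = 2*t**2 (W(t) = (2*t)*t = 2*t**2)
-32459 + W(L(-14, H(4, 3))) = -32459 + 2*(5 + 3**2 + 3*(-14))**2 = -32459 + 2*(5 + 9 - 42)**2 = -32459 + 2*(-28)**2 = -32459 + 2*784 = -32459 + 1568 = -30891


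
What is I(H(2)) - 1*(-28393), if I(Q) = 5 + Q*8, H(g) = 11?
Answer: 28486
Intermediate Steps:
I(Q) = 5 + 8*Q
I(H(2)) - 1*(-28393) = (5 + 8*11) - 1*(-28393) = (5 + 88) + 28393 = 93 + 28393 = 28486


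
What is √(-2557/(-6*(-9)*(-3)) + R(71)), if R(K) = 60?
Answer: √24554/18 ≈ 8.7054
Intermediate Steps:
√(-2557/(-6*(-9)*(-3)) + R(71)) = √(-2557/(-6*(-9)*(-3)) + 60) = √(-2557/(54*(-3)) + 60) = √(-2557/(-162) + 60) = √(-2557*(-1/162) + 60) = √(2557/162 + 60) = √(12277/162) = √24554/18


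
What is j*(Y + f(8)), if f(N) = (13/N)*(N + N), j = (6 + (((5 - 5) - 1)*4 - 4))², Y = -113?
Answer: -348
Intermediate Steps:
j = 4 (j = (6 + ((0 - 1)*4 - 4))² = (6 + (-1*4 - 4))² = (6 + (-4 - 4))² = (6 - 8)² = (-2)² = 4)
f(N) = 26 (f(N) = (13/N)*(2*N) = 26)
j*(Y + f(8)) = 4*(-113 + 26) = 4*(-87) = -348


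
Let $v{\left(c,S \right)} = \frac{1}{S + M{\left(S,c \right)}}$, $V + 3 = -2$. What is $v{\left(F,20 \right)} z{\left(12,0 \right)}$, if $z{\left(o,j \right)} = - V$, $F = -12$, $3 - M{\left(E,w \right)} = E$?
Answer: $\frac{5}{3} \approx 1.6667$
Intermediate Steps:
$V = -5$ ($V = -3 - 2 = -5$)
$M{\left(E,w \right)} = 3 - E$
$v{\left(c,S \right)} = \frac{1}{3}$ ($v{\left(c,S \right)} = \frac{1}{S - \left(-3 + S\right)} = \frac{1}{3}$)
$z{\left(o,j \right)} = 5$ ($z{\left(o,j \right)} = \left(-1\right) \left(-5\right) = 5$)
$v{\left(F,20 \right)} z{\left(12,0 \right)} = \frac{1}{3} \cdot 5 = \frac{5}{3}$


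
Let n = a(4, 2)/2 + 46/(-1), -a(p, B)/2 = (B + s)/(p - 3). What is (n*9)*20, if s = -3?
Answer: -8100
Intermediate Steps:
a(p, B) = -2*(-3 + B)/(-3 + p) (a(p, B) = -2*(B - 3)/(p - 3) = -2*(-3 + B)/(-3 + p))
n = -45 (n = (2*(3 - 1*2)/(-3 + 4))/2 + 46/(-1) = (2*(3 - 2)/1)*(½) + 46*(-1) = (2*1*1)*(½) - 46 = 2*(½) - 46 = 1 - 46 = -45)
(n*9)*20 = -45*9*20 = -405*20 = -8100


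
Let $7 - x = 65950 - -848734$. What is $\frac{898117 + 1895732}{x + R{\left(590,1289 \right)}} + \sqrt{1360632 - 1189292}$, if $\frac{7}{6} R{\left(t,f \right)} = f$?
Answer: $- \frac{19556943}{6395005} + 2 \sqrt{42835} \approx 410.87$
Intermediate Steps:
$R{\left(t,f \right)} = \frac{6 f}{7}$
$x = -914677$ ($x = 7 - \left(65950 - -848734\right) = 7 - \left(65950 + 848734\right) = 7 - 914684 = -914677$)
$\frac{898117 + 1895732}{x + R{\left(590,1289 \right)}} + \sqrt{1360632 - 1189292} = \frac{898117 + 1895732}{-914677 + \frac{6}{7} \cdot 1289} + \sqrt{1360632 - 1189292} = \frac{2793849}{-914677 + \frac{7734}{7}} + \sqrt{171340} = \frac{2793849}{- \frac{6395005}{7}} + 2 \sqrt{42835} = 2793849 \left(- \frac{7}{6395005}\right) + 2 \sqrt{42835} = - \frac{19556943}{6395005} + 2 \sqrt{42835}$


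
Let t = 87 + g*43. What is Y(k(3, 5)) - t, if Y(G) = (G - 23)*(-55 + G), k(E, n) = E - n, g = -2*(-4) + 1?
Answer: 951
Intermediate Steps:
g = 9 (g = 8 + 1 = 9)
Y(G) = (-55 + G)*(-23 + G) (Y(G) = (-23 + G)*(-55 + G) = (-55 + G)*(-23 + G))
t = 474 (t = 87 + 9*43 = 87 + 387 = 474)
Y(k(3, 5)) - t = (1265 + (3 - 1*5)² - 78*(3 - 1*5)) - 1*474 = (1265 + (3 - 5)² - 78*(3 - 5)) - 474 = (1265 + (-2)² - 78*(-2)) - 474 = (1265 + 4 + 156) - 474 = 1425 - 474 = 951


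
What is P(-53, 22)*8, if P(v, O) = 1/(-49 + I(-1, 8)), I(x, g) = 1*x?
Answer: -4/25 ≈ -0.16000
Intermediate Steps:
I(x, g) = x
P(v, O) = -1/50 (P(v, O) = 1/(-49 - 1) = 1/(-50) = -1/50)
P(-53, 22)*8 = -1/50*8 = -4/25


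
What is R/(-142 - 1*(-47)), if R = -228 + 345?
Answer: -117/95 ≈ -1.2316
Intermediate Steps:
R = 117
R/(-142 - 1*(-47)) = 117/(-142 - 1*(-47)) = 117/(-142 + 47) = 117/(-95) = 117*(-1/95) = -117/95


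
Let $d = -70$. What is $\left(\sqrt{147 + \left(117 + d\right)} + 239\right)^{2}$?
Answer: $\left(239 + \sqrt{194}\right)^{2} \approx 63973.0$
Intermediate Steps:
$\left(\sqrt{147 + \left(117 + d\right)} + 239\right)^{2} = \left(\sqrt{147 + \left(117 - 70\right)} + 239\right)^{2} = \left(\sqrt{147 + 47} + 239\right)^{2} = \left(\sqrt{194} + 239\right)^{2} = \left(239 + \sqrt{194}\right)^{2}$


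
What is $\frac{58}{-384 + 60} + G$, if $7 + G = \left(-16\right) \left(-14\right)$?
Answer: $\frac{35125}{162} \approx 216.82$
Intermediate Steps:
$G = 217$ ($G = -7 - -224 = -7 + 224 = 217$)
$\frac{58}{-384 + 60} + G = \frac{58}{-384 + 60} + 217 = \frac{58}{-324} + 217 = 58 \left(- \frac{1}{324}\right) + 217 = - \frac{29}{162} + 217 = \frac{35125}{162}$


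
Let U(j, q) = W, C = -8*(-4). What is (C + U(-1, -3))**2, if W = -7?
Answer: 625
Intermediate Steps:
C = 32
U(j, q) = -7
(C + U(-1, -3))**2 = (32 - 7)**2 = 25**2 = 625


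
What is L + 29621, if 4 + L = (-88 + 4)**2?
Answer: 36673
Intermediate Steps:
L = 7052 (L = -4 + (-88 + 4)**2 = -4 + (-84)**2 = -4 + 7056 = 7052)
L + 29621 = 7052 + 29621 = 36673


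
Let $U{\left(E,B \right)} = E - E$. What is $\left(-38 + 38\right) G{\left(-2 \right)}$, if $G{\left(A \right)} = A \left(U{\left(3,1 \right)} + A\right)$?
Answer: $0$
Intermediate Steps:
$U{\left(E,B \right)} = 0$
$G{\left(A \right)} = A^{2}$ ($G{\left(A \right)} = A \left(0 + A\right) = A A = A^{2}$)
$\left(-38 + 38\right) G{\left(-2 \right)} = \left(-38 + 38\right) \left(-2\right)^{2} = 0 \cdot 4 = 0$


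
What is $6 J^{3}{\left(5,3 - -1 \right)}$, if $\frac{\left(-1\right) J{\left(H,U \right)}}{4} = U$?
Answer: $-24576$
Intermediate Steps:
$J{\left(H,U \right)} = - 4 U$
$6 J^{3}{\left(5,3 - -1 \right)} = 6 \left(- 4 \left(3 - -1\right)\right)^{3} = 6 \left(- 4 \left(3 + 1\right)\right)^{3} = 6 \left(\left(-4\right) 4\right)^{3} = 6 \left(-16\right)^{3} = 6 \left(-4096\right) = -24576$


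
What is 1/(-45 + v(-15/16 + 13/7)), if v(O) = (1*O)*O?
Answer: -12544/553871 ≈ -0.022648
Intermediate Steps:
v(O) = O**2 (v(O) = O*O = O**2)
1/(-45 + v(-15/16 + 13/7)) = 1/(-45 + (-15/16 + 13/7)**2) = 1/(-45 + (103/112)**2) = 1/(-45 + 10609/12544) = 1/(-553871/12544) = -12544/553871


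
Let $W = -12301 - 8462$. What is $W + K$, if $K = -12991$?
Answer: $-33754$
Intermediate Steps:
$W = -20763$
$W + K = -20763 - 12991 = -33754$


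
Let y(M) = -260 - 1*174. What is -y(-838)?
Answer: 434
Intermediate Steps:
y(M) = -434 (y(M) = -260 - 174 = -434)
-y(-838) = -1*(-434) = 434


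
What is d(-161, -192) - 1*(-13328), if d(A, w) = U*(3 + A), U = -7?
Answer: 14434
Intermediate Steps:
d(A, w) = -21 - 7*A (d(A, w) = -7*(3 + A) = -21 - 7*A)
d(-161, -192) - 1*(-13328) = (-21 - 7*(-161)) - 1*(-13328) = (-21 + 1127) + 13328 = 1106 + 13328 = 14434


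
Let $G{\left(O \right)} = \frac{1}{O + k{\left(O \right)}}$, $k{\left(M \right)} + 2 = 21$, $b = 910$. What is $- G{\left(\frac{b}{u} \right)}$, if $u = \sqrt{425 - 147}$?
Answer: $\frac{2641}{363871} - \frac{455 \sqrt{278}}{363871} \approx -0.013591$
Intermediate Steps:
$u = \sqrt{278} \approx 16.673$
$k{\left(M \right)} = 19$ ($k{\left(M \right)} = -2 + 21 = 19$)
$G{\left(O \right)} = \frac{1}{19 + O}$ ($G{\left(O \right)} = \frac{1}{O + 19} = \frac{1}{19 + O}$)
$- G{\left(\frac{b}{u} \right)} = - \frac{1}{19 + \frac{910}{\sqrt{278}}} = - \frac{1}{19 + 910 \frac{\sqrt{278}}{278}} = - \frac{1}{19 + \frac{455 \sqrt{278}}{139}}$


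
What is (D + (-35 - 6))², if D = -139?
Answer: 32400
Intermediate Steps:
(D + (-35 - 6))² = (-139 + (-35 - 6))² = (-139 - 41)² = (-180)² = 32400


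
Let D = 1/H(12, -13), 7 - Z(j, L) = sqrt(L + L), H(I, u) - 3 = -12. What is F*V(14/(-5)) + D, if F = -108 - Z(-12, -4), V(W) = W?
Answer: 2897/9 - 28*I*sqrt(2)/5 ≈ 321.89 - 7.9196*I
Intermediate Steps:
H(I, u) = -9 (H(I, u) = 3 - 12 = -9)
Z(j, L) = 7 - sqrt(2)*sqrt(L) (Z(j, L) = 7 - sqrt(L + L) = 7 - sqrt(2*L) = 7 - sqrt(2)*sqrt(L))
F = -115 + 2*I*sqrt(2) (F = -108 - (7 - sqrt(2)*sqrt(-4)) = -108 - (7 - sqrt(2)*2*I) = -108 - (7 - 2*I*sqrt(2)) = -108 + (-7 + 2*I*sqrt(2)) = -115 + 2*I*sqrt(2) ≈ -115.0 + 2.8284*I)
D = -1/9 (D = 1/(-9) = -1/9 ≈ -0.11111)
F*V(14/(-5)) + D = (-115 + 2*I*sqrt(2))*(14/(-5)) - 1/9 = (-115 + 2*I*sqrt(2))*(14*(-1/5)) - 1/9 = (-115 + 2*I*sqrt(2))*(-14/5) - 1/9 = (322 - 28*I*sqrt(2)/5) - 1/9 = 2897/9 - 28*I*sqrt(2)/5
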